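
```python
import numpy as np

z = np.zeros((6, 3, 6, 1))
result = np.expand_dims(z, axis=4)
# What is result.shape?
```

(6, 3, 6, 1, 1)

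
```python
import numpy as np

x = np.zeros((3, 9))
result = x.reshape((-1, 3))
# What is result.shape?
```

(9, 3)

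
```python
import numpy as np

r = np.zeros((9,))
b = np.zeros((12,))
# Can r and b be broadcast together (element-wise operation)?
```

No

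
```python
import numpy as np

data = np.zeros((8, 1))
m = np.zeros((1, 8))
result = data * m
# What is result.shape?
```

(8, 8)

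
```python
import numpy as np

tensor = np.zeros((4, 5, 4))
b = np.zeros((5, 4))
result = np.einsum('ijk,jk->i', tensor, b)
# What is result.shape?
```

(4,)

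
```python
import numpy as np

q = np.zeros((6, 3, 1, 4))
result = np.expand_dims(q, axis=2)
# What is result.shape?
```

(6, 3, 1, 1, 4)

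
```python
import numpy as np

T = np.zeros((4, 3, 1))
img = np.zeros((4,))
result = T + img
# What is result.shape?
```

(4, 3, 4)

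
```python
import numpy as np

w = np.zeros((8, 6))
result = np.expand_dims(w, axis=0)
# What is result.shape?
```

(1, 8, 6)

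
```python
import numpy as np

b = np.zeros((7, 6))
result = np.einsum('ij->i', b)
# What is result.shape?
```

(7,)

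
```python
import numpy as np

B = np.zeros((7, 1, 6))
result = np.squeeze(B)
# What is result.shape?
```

(7, 6)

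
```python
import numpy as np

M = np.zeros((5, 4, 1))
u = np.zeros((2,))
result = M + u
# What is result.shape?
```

(5, 4, 2)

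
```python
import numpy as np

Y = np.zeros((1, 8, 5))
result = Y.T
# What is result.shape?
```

(5, 8, 1)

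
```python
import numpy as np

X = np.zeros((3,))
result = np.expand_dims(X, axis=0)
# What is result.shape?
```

(1, 3)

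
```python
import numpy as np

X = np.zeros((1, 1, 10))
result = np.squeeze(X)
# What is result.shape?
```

(10,)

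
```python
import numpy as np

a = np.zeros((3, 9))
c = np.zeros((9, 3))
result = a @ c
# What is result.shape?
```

(3, 3)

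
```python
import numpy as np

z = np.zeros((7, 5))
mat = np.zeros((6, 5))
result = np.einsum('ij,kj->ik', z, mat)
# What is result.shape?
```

(7, 6)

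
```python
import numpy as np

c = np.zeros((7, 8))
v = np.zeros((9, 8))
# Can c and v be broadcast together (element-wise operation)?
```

No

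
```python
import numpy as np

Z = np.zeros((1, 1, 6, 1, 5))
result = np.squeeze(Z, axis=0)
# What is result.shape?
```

(1, 6, 1, 5)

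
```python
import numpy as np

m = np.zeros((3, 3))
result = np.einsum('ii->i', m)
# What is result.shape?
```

(3,)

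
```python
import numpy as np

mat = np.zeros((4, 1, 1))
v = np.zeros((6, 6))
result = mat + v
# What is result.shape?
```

(4, 6, 6)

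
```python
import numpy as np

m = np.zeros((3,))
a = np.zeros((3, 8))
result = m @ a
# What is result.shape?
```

(8,)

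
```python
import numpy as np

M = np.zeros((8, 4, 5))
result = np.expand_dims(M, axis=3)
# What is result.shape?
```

(8, 4, 5, 1)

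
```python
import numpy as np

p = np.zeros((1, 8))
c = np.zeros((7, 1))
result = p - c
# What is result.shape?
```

(7, 8)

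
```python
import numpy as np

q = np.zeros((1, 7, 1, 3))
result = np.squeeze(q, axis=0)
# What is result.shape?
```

(7, 1, 3)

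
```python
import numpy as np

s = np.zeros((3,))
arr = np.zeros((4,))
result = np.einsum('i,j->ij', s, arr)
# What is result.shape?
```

(3, 4)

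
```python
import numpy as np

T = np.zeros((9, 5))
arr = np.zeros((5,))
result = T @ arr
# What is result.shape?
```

(9,)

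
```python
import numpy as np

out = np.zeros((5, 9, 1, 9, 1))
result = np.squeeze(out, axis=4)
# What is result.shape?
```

(5, 9, 1, 9)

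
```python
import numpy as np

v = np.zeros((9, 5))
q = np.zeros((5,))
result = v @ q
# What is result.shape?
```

(9,)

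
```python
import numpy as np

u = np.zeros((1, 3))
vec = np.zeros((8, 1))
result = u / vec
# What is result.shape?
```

(8, 3)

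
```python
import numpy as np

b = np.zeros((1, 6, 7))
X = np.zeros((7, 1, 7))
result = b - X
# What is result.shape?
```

(7, 6, 7)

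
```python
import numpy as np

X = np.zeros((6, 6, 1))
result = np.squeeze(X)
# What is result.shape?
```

(6, 6)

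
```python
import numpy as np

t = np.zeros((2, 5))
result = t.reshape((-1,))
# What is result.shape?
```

(10,)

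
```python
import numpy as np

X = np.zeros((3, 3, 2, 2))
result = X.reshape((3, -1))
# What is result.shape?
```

(3, 12)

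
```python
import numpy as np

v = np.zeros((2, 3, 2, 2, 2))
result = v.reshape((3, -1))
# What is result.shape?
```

(3, 16)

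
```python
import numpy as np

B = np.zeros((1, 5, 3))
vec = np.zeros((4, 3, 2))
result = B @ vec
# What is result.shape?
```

(4, 5, 2)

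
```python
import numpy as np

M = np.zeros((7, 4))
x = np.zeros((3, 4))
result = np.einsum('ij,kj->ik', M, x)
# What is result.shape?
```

(7, 3)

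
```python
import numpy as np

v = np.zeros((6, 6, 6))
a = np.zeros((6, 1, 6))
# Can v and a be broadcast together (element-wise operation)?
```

Yes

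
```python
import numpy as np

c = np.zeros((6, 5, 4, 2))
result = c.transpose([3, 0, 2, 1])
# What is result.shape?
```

(2, 6, 4, 5)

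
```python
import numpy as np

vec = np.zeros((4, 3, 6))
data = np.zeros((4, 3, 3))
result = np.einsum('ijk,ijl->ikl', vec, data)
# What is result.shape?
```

(4, 6, 3)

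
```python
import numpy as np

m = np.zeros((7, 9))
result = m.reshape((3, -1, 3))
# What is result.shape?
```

(3, 7, 3)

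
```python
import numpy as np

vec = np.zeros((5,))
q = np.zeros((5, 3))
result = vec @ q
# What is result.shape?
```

(3,)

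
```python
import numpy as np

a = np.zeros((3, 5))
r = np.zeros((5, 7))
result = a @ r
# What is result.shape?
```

(3, 7)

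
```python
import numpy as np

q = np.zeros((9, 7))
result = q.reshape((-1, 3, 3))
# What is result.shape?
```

(7, 3, 3)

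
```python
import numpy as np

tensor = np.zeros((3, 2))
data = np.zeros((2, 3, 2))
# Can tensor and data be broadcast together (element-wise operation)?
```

Yes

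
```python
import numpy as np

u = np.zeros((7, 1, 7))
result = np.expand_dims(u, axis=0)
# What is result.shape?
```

(1, 7, 1, 7)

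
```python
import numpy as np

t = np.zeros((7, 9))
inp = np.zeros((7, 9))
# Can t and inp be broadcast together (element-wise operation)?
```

Yes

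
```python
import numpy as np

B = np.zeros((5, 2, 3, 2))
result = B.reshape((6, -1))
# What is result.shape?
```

(6, 10)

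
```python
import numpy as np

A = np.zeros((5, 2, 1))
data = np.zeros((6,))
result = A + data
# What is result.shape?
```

(5, 2, 6)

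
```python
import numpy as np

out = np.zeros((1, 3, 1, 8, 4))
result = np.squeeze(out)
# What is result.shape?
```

(3, 8, 4)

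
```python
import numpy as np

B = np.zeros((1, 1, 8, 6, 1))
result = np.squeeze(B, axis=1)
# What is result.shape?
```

(1, 8, 6, 1)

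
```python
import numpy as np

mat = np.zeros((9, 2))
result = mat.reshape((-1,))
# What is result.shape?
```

(18,)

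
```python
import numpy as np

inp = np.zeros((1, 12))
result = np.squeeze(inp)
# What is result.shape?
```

(12,)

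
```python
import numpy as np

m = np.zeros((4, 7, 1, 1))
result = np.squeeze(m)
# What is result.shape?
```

(4, 7)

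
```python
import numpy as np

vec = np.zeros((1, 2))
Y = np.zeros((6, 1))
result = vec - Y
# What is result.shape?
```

(6, 2)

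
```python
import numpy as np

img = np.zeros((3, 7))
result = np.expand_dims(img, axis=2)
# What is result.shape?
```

(3, 7, 1)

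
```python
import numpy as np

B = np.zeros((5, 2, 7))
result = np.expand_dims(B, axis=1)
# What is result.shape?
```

(5, 1, 2, 7)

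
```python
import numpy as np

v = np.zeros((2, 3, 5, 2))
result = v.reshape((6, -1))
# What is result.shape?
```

(6, 10)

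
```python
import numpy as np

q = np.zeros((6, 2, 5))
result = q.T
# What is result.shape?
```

(5, 2, 6)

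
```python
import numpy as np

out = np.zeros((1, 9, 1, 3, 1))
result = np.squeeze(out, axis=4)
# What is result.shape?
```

(1, 9, 1, 3)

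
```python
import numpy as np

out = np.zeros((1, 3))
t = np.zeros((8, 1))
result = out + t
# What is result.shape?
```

(8, 3)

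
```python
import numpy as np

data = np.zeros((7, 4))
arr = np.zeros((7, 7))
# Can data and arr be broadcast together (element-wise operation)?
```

No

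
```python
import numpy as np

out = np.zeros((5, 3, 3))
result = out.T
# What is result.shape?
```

(3, 3, 5)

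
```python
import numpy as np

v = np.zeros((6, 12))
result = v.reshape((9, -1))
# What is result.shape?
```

(9, 8)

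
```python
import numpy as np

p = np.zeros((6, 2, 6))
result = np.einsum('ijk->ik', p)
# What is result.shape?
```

(6, 6)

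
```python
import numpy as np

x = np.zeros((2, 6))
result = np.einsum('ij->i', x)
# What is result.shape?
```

(2,)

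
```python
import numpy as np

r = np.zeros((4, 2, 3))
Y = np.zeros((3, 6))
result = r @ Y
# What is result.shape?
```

(4, 2, 6)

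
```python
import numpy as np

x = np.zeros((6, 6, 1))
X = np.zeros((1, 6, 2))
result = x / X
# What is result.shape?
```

(6, 6, 2)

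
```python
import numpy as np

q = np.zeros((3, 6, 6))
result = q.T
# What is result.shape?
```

(6, 6, 3)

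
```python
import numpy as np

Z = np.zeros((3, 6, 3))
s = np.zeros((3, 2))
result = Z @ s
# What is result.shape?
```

(3, 6, 2)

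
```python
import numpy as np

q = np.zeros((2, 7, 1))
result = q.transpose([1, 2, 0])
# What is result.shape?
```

(7, 1, 2)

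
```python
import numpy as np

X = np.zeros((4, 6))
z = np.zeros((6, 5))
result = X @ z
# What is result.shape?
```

(4, 5)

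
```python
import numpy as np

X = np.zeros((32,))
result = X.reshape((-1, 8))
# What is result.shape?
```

(4, 8)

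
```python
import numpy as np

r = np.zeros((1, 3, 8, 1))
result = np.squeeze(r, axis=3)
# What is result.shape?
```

(1, 3, 8)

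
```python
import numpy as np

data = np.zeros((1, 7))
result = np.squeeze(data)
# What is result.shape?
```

(7,)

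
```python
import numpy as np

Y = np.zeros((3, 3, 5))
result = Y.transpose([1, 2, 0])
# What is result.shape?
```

(3, 5, 3)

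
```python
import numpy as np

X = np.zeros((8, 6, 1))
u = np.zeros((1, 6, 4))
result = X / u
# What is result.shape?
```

(8, 6, 4)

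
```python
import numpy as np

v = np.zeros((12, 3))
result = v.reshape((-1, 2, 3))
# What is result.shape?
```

(6, 2, 3)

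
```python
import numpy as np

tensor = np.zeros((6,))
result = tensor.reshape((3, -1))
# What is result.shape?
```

(3, 2)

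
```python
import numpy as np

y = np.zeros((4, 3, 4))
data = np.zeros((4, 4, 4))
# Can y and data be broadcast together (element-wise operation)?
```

No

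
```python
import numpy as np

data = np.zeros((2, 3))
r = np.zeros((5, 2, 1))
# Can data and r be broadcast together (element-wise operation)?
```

Yes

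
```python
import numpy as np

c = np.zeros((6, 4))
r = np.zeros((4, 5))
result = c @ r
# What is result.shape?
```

(6, 5)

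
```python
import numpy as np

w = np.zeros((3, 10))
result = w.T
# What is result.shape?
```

(10, 3)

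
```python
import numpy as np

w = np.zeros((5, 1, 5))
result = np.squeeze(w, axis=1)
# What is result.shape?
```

(5, 5)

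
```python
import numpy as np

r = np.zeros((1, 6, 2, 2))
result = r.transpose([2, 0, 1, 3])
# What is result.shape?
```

(2, 1, 6, 2)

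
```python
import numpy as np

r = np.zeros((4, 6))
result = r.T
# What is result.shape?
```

(6, 4)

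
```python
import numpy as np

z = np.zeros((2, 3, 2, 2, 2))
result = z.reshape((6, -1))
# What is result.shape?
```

(6, 8)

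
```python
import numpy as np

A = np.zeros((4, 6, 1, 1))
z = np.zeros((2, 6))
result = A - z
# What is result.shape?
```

(4, 6, 2, 6)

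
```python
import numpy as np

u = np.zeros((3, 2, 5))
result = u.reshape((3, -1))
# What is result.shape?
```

(3, 10)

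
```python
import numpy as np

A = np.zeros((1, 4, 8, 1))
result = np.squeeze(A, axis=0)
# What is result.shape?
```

(4, 8, 1)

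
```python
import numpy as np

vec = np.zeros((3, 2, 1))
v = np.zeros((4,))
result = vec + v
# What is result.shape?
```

(3, 2, 4)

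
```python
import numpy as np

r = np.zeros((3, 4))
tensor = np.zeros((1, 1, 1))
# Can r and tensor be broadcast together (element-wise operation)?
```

Yes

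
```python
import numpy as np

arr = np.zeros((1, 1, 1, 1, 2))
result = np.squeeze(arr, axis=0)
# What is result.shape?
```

(1, 1, 1, 2)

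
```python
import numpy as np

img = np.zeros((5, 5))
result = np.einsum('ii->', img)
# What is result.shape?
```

()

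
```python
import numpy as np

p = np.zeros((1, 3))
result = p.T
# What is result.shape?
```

(3, 1)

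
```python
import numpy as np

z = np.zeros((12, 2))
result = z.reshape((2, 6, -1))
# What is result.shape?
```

(2, 6, 2)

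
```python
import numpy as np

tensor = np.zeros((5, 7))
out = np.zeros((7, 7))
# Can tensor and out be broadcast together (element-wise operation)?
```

No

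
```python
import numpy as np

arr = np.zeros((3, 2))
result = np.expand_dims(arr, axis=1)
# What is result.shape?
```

(3, 1, 2)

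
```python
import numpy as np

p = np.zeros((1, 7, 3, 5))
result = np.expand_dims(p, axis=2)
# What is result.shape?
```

(1, 7, 1, 3, 5)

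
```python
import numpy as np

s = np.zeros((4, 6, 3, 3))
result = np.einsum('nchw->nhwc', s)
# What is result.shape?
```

(4, 3, 3, 6)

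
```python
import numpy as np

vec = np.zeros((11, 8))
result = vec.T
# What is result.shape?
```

(8, 11)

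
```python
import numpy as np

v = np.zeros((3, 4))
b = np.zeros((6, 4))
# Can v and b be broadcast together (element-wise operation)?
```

No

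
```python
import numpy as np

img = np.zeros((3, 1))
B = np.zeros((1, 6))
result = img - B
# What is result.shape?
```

(3, 6)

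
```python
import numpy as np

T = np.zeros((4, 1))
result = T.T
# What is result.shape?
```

(1, 4)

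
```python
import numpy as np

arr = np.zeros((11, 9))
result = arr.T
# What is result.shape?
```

(9, 11)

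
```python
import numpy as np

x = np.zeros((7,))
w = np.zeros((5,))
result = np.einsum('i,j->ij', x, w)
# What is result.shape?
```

(7, 5)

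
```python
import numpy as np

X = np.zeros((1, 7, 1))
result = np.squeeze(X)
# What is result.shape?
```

(7,)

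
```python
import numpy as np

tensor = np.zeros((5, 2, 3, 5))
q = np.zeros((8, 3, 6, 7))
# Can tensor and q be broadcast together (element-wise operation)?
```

No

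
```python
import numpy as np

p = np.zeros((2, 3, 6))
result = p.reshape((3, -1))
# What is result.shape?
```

(3, 12)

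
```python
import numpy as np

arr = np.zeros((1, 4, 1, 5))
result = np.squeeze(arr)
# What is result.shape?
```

(4, 5)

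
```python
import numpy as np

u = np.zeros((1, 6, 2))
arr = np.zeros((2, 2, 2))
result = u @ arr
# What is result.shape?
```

(2, 6, 2)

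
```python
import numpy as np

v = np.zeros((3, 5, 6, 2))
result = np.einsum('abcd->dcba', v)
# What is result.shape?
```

(2, 6, 5, 3)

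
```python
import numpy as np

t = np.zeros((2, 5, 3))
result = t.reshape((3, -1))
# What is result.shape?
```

(3, 10)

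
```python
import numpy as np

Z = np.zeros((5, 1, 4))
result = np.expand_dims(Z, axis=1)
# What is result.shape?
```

(5, 1, 1, 4)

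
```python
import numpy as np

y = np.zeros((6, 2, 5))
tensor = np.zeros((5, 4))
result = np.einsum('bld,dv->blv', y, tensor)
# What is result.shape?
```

(6, 2, 4)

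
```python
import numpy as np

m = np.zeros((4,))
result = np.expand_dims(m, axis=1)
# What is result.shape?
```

(4, 1)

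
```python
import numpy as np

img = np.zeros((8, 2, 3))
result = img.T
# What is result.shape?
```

(3, 2, 8)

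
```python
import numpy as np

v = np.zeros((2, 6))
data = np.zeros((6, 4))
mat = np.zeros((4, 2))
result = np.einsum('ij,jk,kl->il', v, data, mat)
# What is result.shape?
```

(2, 2)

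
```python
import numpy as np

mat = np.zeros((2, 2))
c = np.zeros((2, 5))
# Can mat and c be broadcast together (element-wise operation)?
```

No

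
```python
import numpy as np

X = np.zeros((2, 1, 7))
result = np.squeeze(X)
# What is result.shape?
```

(2, 7)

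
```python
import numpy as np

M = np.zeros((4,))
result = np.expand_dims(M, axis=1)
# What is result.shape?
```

(4, 1)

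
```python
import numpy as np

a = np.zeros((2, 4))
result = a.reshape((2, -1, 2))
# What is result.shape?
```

(2, 2, 2)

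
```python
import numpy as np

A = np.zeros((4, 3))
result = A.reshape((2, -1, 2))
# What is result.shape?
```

(2, 3, 2)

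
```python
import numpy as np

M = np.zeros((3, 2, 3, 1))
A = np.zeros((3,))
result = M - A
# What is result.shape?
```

(3, 2, 3, 3)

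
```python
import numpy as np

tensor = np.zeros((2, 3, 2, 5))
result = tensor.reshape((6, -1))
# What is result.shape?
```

(6, 10)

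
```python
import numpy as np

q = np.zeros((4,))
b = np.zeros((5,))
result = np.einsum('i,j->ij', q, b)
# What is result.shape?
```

(4, 5)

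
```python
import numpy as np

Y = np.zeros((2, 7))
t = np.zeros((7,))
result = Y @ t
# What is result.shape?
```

(2,)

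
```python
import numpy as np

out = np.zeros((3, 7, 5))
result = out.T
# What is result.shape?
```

(5, 7, 3)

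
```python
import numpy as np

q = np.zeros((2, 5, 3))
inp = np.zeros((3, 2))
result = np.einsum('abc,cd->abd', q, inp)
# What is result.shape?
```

(2, 5, 2)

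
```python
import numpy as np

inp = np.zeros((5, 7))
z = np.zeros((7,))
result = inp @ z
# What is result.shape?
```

(5,)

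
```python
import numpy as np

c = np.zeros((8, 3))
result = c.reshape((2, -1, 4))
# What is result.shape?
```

(2, 3, 4)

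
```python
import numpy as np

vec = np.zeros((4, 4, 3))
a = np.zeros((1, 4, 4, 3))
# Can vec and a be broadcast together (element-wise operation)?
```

Yes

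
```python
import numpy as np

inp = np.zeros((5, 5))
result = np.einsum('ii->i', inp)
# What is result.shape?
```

(5,)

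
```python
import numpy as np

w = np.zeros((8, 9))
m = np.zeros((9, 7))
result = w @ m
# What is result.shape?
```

(8, 7)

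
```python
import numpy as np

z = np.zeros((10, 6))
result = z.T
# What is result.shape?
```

(6, 10)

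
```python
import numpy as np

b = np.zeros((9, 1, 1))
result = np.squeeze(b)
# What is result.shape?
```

(9,)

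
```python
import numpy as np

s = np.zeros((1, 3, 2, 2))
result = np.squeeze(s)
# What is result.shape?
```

(3, 2, 2)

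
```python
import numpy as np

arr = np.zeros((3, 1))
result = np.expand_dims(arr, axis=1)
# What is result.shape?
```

(3, 1, 1)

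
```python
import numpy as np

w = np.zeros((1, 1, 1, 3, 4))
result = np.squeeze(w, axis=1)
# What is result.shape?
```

(1, 1, 3, 4)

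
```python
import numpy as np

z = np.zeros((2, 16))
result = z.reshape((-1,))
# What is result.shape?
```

(32,)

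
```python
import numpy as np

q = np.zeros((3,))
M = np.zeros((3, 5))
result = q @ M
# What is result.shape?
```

(5,)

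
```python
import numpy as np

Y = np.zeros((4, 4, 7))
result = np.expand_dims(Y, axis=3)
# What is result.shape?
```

(4, 4, 7, 1)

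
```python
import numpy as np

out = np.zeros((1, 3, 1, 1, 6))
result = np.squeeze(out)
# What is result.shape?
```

(3, 6)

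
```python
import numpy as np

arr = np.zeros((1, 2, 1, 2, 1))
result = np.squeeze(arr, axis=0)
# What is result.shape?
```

(2, 1, 2, 1)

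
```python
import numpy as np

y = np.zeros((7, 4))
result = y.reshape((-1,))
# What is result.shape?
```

(28,)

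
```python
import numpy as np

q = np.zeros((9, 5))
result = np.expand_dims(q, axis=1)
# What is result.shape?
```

(9, 1, 5)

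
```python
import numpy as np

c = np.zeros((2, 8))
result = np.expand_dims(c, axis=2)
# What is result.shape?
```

(2, 8, 1)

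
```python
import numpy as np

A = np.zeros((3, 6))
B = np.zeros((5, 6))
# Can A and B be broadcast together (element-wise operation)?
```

No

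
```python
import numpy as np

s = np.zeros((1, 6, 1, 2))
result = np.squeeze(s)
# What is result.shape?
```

(6, 2)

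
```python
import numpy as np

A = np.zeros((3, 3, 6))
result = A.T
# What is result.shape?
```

(6, 3, 3)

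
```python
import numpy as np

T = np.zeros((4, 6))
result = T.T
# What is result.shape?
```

(6, 4)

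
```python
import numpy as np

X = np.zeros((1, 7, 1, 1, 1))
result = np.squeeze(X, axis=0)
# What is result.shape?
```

(7, 1, 1, 1)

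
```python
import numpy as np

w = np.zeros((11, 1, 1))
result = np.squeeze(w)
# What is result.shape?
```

(11,)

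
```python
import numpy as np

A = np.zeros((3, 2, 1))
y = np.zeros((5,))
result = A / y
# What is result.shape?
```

(3, 2, 5)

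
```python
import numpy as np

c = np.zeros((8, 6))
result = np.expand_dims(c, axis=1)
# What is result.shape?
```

(8, 1, 6)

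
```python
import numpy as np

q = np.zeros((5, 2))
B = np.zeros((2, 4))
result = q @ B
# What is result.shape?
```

(5, 4)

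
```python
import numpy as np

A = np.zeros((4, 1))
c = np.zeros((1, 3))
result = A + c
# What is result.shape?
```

(4, 3)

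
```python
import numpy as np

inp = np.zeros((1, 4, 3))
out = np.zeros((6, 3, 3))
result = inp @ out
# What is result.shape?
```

(6, 4, 3)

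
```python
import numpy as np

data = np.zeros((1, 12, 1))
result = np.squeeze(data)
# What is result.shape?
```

(12,)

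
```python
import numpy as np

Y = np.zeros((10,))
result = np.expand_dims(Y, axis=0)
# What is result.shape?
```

(1, 10)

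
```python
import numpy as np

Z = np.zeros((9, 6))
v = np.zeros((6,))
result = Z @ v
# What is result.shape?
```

(9,)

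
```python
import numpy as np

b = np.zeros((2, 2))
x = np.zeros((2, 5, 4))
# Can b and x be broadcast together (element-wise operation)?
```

No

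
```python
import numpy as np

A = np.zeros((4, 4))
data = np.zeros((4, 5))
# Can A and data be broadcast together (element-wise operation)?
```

No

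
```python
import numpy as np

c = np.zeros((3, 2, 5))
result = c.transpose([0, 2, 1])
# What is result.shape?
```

(3, 5, 2)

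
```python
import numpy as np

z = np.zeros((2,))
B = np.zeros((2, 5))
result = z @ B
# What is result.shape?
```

(5,)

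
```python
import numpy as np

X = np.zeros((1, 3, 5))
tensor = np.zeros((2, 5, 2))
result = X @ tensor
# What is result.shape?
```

(2, 3, 2)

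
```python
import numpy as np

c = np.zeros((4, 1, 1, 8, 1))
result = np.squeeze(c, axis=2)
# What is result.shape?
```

(4, 1, 8, 1)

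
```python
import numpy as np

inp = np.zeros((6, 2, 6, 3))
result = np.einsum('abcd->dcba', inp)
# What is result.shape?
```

(3, 6, 2, 6)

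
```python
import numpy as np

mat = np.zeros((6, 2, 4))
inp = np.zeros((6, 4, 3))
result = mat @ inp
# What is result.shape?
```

(6, 2, 3)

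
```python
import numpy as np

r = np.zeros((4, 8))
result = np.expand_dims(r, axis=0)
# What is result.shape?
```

(1, 4, 8)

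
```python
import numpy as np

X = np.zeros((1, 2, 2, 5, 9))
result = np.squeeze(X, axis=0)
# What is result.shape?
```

(2, 2, 5, 9)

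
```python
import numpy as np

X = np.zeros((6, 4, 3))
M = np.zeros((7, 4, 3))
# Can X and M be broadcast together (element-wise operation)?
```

No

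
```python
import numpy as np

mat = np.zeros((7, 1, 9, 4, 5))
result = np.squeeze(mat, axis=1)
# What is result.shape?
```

(7, 9, 4, 5)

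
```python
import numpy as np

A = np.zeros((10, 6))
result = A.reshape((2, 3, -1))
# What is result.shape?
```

(2, 3, 10)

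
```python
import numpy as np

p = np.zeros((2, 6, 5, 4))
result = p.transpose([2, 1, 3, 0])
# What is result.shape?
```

(5, 6, 4, 2)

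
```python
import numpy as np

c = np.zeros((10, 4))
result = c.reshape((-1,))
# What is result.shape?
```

(40,)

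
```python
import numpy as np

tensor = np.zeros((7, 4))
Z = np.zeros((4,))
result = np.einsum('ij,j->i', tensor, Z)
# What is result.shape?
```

(7,)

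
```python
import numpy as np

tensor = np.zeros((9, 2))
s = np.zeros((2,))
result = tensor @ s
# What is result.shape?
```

(9,)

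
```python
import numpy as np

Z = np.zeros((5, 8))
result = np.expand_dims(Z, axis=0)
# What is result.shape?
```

(1, 5, 8)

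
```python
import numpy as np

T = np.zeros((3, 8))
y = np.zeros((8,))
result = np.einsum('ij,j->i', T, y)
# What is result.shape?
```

(3,)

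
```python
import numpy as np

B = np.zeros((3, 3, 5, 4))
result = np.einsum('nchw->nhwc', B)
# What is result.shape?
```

(3, 5, 4, 3)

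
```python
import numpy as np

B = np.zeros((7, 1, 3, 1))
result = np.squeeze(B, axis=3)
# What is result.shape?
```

(7, 1, 3)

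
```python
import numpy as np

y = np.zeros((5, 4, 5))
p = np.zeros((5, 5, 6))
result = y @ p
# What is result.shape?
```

(5, 4, 6)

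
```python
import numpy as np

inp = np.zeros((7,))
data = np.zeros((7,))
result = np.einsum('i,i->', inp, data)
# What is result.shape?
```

()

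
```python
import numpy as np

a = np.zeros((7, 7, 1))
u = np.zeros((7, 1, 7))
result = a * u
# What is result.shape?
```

(7, 7, 7)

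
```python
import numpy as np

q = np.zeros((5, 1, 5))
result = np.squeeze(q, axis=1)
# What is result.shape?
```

(5, 5)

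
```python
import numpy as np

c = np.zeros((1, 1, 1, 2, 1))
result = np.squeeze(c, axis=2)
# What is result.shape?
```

(1, 1, 2, 1)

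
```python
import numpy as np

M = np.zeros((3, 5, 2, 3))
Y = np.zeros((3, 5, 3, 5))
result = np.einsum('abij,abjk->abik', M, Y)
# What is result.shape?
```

(3, 5, 2, 5)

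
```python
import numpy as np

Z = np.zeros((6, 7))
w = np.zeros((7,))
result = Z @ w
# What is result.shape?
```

(6,)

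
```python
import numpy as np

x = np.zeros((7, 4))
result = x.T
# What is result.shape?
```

(4, 7)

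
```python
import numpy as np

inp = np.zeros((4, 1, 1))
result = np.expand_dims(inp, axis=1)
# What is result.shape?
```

(4, 1, 1, 1)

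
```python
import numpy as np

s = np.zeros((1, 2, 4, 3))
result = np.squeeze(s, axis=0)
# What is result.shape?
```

(2, 4, 3)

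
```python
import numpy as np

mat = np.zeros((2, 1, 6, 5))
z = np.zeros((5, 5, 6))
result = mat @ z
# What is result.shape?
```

(2, 5, 6, 6)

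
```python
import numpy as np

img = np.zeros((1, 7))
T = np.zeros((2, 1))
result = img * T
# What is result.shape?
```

(2, 7)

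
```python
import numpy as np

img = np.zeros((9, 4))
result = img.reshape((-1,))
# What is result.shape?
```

(36,)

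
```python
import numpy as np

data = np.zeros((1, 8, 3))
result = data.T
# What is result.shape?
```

(3, 8, 1)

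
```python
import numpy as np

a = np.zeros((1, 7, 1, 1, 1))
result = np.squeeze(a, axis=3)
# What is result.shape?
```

(1, 7, 1, 1)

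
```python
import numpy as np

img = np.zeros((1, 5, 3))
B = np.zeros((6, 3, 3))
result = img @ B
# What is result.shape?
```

(6, 5, 3)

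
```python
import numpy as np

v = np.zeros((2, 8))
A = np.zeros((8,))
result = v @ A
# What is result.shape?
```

(2,)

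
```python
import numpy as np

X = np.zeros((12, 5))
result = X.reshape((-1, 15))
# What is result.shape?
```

(4, 15)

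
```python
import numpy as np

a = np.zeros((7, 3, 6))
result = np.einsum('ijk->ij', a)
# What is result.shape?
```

(7, 3)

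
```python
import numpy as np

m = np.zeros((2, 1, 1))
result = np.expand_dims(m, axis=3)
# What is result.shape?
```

(2, 1, 1, 1)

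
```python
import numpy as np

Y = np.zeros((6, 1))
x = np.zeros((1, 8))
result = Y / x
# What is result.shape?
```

(6, 8)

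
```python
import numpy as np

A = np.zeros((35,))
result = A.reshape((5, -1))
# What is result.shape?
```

(5, 7)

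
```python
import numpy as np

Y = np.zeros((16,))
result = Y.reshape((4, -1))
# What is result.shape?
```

(4, 4)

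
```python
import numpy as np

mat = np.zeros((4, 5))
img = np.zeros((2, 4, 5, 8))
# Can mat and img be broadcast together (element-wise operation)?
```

No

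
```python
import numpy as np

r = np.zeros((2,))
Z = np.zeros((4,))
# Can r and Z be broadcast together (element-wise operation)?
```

No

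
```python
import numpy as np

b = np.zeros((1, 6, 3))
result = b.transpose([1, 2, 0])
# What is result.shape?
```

(6, 3, 1)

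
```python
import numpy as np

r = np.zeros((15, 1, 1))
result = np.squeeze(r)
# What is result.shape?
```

(15,)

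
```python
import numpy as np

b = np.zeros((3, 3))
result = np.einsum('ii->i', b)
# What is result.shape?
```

(3,)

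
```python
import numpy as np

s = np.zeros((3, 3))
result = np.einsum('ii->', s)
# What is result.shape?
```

()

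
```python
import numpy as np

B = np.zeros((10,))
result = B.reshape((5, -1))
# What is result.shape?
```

(5, 2)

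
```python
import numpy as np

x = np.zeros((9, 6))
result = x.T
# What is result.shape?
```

(6, 9)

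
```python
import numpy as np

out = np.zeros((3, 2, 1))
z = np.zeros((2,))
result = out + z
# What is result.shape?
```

(3, 2, 2)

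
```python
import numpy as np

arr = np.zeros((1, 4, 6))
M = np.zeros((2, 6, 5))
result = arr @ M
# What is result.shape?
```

(2, 4, 5)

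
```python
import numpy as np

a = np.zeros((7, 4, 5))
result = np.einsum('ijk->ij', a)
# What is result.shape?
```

(7, 4)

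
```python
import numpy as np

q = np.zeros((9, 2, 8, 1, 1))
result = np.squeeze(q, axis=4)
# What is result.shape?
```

(9, 2, 8, 1)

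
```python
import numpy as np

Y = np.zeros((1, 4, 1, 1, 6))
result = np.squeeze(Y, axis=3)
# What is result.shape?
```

(1, 4, 1, 6)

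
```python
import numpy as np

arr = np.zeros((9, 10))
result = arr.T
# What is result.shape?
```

(10, 9)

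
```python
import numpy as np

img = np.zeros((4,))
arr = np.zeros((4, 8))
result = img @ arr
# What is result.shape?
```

(8,)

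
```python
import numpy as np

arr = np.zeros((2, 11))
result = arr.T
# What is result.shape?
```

(11, 2)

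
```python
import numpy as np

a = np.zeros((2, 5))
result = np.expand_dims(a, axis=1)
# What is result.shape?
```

(2, 1, 5)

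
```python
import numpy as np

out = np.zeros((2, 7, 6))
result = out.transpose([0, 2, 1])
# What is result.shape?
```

(2, 6, 7)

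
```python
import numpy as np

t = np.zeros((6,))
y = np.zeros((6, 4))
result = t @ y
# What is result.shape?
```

(4,)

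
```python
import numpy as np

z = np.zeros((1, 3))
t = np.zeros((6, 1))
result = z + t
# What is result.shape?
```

(6, 3)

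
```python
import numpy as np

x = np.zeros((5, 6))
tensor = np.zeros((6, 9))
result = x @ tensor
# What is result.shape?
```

(5, 9)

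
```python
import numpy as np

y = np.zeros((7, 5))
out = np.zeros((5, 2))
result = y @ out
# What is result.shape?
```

(7, 2)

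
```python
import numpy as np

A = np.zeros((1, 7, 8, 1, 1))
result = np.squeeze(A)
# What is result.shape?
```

(7, 8)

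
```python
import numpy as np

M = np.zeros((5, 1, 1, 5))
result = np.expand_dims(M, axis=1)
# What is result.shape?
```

(5, 1, 1, 1, 5)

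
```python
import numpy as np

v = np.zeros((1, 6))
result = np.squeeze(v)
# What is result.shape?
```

(6,)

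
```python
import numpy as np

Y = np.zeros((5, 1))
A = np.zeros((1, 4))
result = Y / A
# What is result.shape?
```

(5, 4)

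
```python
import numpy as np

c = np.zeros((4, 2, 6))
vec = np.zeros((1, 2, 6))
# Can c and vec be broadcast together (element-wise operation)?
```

Yes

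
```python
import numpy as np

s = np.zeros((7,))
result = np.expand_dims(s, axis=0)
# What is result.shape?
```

(1, 7)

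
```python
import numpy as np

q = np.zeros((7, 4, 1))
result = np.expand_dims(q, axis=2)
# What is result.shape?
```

(7, 4, 1, 1)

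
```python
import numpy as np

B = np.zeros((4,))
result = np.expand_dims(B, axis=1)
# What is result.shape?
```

(4, 1)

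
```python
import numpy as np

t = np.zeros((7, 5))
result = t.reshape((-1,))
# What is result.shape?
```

(35,)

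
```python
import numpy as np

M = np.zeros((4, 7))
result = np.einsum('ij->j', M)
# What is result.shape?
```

(7,)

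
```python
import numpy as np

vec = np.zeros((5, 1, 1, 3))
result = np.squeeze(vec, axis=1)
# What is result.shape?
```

(5, 1, 3)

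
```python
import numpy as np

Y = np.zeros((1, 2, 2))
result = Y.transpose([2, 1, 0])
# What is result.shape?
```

(2, 2, 1)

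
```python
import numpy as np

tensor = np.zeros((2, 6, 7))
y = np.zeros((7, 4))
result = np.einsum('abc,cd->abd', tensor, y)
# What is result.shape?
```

(2, 6, 4)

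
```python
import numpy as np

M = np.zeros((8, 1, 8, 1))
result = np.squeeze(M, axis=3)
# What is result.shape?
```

(8, 1, 8)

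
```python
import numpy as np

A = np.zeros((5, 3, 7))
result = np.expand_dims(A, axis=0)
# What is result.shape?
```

(1, 5, 3, 7)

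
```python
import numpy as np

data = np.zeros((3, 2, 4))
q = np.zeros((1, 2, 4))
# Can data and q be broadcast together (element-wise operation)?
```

Yes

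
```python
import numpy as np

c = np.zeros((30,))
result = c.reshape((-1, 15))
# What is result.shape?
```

(2, 15)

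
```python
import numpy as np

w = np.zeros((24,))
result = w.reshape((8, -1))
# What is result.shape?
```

(8, 3)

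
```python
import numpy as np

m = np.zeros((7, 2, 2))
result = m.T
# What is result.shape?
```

(2, 2, 7)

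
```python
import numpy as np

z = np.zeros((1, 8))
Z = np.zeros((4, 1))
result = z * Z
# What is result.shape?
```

(4, 8)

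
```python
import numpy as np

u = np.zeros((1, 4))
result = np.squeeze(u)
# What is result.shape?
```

(4,)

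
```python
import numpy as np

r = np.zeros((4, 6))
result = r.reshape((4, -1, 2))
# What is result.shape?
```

(4, 3, 2)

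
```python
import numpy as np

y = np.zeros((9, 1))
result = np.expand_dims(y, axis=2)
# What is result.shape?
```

(9, 1, 1)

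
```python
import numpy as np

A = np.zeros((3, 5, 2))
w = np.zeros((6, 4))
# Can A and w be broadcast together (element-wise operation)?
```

No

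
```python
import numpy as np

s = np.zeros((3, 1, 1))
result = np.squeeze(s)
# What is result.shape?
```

(3,)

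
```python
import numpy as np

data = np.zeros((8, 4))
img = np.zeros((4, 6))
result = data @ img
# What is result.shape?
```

(8, 6)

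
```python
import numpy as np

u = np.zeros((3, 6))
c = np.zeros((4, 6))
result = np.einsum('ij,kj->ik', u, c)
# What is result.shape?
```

(3, 4)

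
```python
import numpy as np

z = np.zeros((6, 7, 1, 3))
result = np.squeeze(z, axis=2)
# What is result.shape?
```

(6, 7, 3)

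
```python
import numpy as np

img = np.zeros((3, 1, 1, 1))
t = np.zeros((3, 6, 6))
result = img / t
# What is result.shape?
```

(3, 3, 6, 6)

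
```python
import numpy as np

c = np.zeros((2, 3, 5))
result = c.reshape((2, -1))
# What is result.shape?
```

(2, 15)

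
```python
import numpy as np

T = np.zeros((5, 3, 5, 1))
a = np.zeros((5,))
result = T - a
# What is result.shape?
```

(5, 3, 5, 5)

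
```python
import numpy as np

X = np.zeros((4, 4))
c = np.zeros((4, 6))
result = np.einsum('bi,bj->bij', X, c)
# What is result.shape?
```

(4, 4, 6)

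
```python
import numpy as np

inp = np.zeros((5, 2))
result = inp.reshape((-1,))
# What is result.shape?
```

(10,)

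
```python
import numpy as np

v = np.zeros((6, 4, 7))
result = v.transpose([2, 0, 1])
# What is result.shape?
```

(7, 6, 4)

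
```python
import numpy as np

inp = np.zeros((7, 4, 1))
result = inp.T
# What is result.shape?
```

(1, 4, 7)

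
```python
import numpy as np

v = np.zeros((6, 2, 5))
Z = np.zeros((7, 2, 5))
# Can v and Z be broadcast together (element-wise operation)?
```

No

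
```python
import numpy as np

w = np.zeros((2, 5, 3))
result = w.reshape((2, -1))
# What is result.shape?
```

(2, 15)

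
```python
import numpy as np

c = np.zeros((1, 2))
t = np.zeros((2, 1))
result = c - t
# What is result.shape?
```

(2, 2)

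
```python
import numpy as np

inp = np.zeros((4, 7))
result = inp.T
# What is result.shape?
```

(7, 4)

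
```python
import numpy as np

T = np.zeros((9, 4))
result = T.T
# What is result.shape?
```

(4, 9)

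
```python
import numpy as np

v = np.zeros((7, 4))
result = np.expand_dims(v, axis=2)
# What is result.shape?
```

(7, 4, 1)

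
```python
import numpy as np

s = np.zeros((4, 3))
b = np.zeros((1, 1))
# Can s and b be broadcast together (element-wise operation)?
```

Yes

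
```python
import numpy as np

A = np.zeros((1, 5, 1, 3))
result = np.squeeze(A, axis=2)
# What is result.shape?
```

(1, 5, 3)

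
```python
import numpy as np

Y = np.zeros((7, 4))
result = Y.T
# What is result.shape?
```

(4, 7)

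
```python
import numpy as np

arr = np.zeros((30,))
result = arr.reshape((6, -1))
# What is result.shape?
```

(6, 5)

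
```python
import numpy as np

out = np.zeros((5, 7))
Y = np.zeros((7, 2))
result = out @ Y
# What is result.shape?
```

(5, 2)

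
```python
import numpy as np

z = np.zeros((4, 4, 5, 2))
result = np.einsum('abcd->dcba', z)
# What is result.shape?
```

(2, 5, 4, 4)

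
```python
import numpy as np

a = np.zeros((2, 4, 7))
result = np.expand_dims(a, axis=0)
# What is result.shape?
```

(1, 2, 4, 7)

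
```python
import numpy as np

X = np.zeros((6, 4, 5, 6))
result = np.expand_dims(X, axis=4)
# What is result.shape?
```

(6, 4, 5, 6, 1)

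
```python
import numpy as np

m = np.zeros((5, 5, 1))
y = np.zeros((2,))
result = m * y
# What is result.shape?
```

(5, 5, 2)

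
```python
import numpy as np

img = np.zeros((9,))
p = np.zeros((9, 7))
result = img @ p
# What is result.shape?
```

(7,)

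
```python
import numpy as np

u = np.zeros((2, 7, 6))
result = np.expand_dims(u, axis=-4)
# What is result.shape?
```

(1, 2, 7, 6)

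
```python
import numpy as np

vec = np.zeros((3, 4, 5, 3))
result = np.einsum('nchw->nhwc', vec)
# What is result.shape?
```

(3, 5, 3, 4)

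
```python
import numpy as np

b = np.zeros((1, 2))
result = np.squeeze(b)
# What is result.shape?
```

(2,)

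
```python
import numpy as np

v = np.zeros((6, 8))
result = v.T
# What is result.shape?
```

(8, 6)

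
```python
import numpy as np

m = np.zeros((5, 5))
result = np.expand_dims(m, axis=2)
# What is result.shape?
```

(5, 5, 1)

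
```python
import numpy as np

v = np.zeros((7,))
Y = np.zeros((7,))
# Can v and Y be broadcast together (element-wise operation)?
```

Yes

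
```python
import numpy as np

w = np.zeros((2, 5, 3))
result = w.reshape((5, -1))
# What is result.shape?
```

(5, 6)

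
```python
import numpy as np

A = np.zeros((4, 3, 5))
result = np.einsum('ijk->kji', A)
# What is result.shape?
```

(5, 3, 4)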